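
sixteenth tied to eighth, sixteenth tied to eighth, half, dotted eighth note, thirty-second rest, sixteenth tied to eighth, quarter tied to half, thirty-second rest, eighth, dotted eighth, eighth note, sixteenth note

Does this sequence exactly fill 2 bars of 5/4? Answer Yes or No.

No

One bar of 5/4 = 40 thirty-second notes, so 2 bars = 80.
Convert each value to thirty-second notes: sixteenth tied to eighth (sixteenth + eighth) = 6; sixteenth tied to eighth (sixteenth + eighth) = 6; half = 16; dotted eighth note = 6; thirty-second rest = 1; sixteenth tied to eighth (sixteenth + eighth) = 6; quarter tied to half (quarter + half) = 24; thirty-second rest = 1; eighth = 4; dotted eighth = 6; eighth note = 4; sixteenth note = 2.
Sum: 6 + 6 + 16 + 6 + 1 + 6 + 24 + 1 + 4 + 6 + 4 + 2 = 82.
82 exceeds 80, so the answer is No.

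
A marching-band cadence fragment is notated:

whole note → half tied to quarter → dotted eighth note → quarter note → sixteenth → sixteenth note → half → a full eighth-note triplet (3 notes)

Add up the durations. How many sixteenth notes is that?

Working in sixteenth notes: whole note = 16; half tied to quarter (half + quarter) = 12; dotted eighth note = 3; quarter note = 4; sixteenth = 1; sixteenth note = 1; half = 8; a full eighth-note triplet (3 notes) (three triplet eighths span one quarter) = 4.
Total: 16 + 12 + 3 + 4 + 1 + 1 + 8 + 4 = 49 sixteenth notes.

49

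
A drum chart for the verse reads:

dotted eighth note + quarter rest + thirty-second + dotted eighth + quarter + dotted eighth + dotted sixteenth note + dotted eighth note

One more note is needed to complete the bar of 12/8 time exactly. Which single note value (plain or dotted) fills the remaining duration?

The bar of 12/8 = 48 thirty-second notes.
Each duration in thirty-second notes: dotted eighth note = 6; quarter rest = 8; thirty-second = 1; dotted eighth = 6; quarter = 8; dotted eighth = 6; dotted sixteenth note = 3; dotted eighth note = 6.
Sum: 6 + 8 + 1 + 6 + 8 + 6 + 3 + 6 = 44.
Remaining: 48 − 44 = 4 thirty-second notes, which is a eighth note.

eighth note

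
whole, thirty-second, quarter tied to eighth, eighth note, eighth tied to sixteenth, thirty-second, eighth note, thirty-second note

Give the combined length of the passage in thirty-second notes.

Working in thirty-second notes: whole = 32; thirty-second = 1; quarter tied to eighth (quarter + eighth) = 12; eighth note = 4; eighth tied to sixteenth (eighth + sixteenth) = 6; thirty-second = 1; eighth note = 4; thirty-second note = 1.
Altogether 32 + 1 + 12 + 4 + 6 + 1 + 4 + 1 = 61 thirty-second notes.

61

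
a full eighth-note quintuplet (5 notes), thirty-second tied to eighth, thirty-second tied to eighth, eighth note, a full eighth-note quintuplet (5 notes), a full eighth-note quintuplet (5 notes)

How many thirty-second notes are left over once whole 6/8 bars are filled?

14

One bar of 6/8 = 24 thirty-second notes.
In thirty-second notes: a full eighth-note quintuplet (5 notes) (five quintuplet eighths span one half) = 16; thirty-second tied to eighth (thirty-second + eighth) = 5; thirty-second tied to eighth (thirty-second + eighth) = 5; eighth note = 4; a full eighth-note quintuplet (5 notes) (five quintuplet eighths span one half) = 16; a full eighth-note quintuplet (5 notes) (five quintuplet eighths span one half) = 16.
Adding: 16 + 5 + 5 + 4 + 16 + 16 = 62.
62 ÷ 24 = 2 complete bars with 14 thirty-second notes remaining.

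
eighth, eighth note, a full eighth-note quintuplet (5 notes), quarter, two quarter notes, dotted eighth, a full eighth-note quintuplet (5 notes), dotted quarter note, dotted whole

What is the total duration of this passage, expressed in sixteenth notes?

65

Working in sixteenth notes: eighth = 2; eighth note = 2; a full eighth-note quintuplet (5 notes) (five quintuplet eighths span one half) = 8; quarter = 4; quarter note = 4; quarter note = 4; dotted eighth = 3; a full eighth-note quintuplet (5 notes) (five quintuplet eighths span one half) = 8; dotted quarter note = 6; dotted whole = 24.
Adding: 2 + 2 + 8 + 4 + 4 + 4 + 3 + 8 + 6 + 24 = 65 sixteenth notes.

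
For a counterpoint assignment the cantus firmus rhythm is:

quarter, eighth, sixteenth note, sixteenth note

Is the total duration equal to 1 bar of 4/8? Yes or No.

Yes

One bar of 4/8 = 8 sixteenth notes.
Express everything in sixteenth notes: quarter = 4; eighth = 2; sixteenth note = 1; sixteenth note = 1.
Sum: 4 + 2 + 1 + 1 = 8.
8 equals 8, so the answer is Yes.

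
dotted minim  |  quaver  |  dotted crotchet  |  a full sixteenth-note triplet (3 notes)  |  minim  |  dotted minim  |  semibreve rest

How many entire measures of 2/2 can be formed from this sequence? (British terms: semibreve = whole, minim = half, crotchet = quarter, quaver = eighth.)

One bar of 2/2 = 8 eighth notes.
Working in eighth notes: dotted minim = 6; quaver = 1; dotted crotchet = 3; a full sixteenth-note triplet (3 notes) (three triplet sixteenths span one eighth) = 1; minim = 4; dotted minim = 6; semibreve rest = 8.
Altogether 6 + 1 + 3 + 1 + 4 + 6 + 8 = 29.
29 ÷ 8 = 3 complete bars with 5 left over.

3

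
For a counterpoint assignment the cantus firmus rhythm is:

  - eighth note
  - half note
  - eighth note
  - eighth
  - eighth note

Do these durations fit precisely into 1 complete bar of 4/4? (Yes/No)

Yes

One bar of 4/4 = 8 eighth notes.
Express everything in eighth notes: eighth note = 1; half note = 4; eighth note = 1; eighth = 1; eighth note = 1.
Sum: 1 + 4 + 1 + 1 + 1 = 8.
8 equals 8, so the answer is Yes.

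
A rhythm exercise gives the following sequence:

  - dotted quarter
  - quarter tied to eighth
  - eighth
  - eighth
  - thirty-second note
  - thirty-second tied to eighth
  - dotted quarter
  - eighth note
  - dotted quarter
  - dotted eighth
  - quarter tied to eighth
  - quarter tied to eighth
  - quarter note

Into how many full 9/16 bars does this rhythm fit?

One bar of 9/16 = 18 thirty-second notes.
Convert each value to thirty-second notes: dotted quarter = 12; quarter tied to eighth (quarter + eighth) = 12; eighth = 4; eighth = 4; thirty-second note = 1; thirty-second tied to eighth (thirty-second + eighth) = 5; dotted quarter = 12; eighth note = 4; dotted quarter = 12; dotted eighth = 6; quarter tied to eighth (quarter + eighth) = 12; quarter tied to eighth (quarter + eighth) = 12; quarter note = 8.
Altogether 12 + 12 + 4 + 4 + 1 + 5 + 12 + 4 + 12 + 6 + 12 + 12 + 8 = 104.
104 ÷ 18 = 5 complete bars with 14 left over.

5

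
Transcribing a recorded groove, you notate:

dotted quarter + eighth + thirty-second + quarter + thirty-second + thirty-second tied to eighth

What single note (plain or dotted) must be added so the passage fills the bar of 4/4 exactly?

thirty-second note

The bar of 4/4 = 32 thirty-second notes.
Each duration in thirty-second notes: dotted quarter = 12; eighth = 4; thirty-second = 1; quarter = 8; thirty-second = 1; thirty-second tied to eighth (thirty-second + eighth) = 5.
Total: 12 + 4 + 1 + 8 + 1 + 5 = 31.
Remaining: 32 − 31 = 1 thirty-second note, which is a thirty-second note.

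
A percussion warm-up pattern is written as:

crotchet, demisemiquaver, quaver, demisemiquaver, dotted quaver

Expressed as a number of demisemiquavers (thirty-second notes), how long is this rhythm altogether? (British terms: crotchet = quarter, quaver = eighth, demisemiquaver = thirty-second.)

Working in thirty-second notes: crotchet = 8; demisemiquaver = 1; quaver = 4; demisemiquaver = 1; dotted quaver = 6.
Sum: 8 + 1 + 4 + 1 + 6 = 20 thirty-second notes.

20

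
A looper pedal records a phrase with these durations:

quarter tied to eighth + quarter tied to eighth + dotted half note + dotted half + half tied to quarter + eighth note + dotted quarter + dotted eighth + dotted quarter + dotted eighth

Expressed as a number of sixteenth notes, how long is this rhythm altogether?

Convert each value to sixteenth notes: quarter tied to eighth (quarter + eighth) = 6; quarter tied to eighth (quarter + eighth) = 6; dotted half note = 12; dotted half = 12; half tied to quarter (half + quarter) = 12; eighth note = 2; dotted quarter = 6; dotted eighth = 3; dotted quarter = 6; dotted eighth = 3.
Total: 6 + 6 + 12 + 12 + 12 + 2 + 6 + 3 + 6 + 3 = 68 sixteenth notes.

68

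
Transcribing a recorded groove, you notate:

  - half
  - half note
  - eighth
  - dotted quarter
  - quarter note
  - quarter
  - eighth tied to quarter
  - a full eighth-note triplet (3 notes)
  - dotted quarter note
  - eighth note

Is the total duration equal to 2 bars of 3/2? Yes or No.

One bar of 3/2 = 12 eighth notes, so 2 bars = 24.
Express everything in eighth notes: half = 4; half note = 4; eighth = 1; dotted quarter = 3; quarter note = 2; quarter = 2; eighth tied to quarter (eighth + quarter) = 3; a full eighth-note triplet (3 notes) (three triplet eighths span one quarter) = 2; dotted quarter note = 3; eighth note = 1.
Sum: 4 + 4 + 1 + 3 + 2 + 2 + 3 + 2 + 3 + 1 = 25.
25 exceeds 24, so the answer is No.

No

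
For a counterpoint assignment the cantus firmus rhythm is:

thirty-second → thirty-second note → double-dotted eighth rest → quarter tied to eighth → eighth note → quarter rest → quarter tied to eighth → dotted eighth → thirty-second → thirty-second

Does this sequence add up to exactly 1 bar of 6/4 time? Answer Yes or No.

No

One bar of 6/4 = 48 thirty-second notes.
In thirty-second notes: thirty-second = 1; thirty-second note = 1; double-dotted eighth rest = 7; quarter tied to eighth (quarter + eighth) = 12; eighth note = 4; quarter rest = 8; quarter tied to eighth (quarter + eighth) = 12; dotted eighth = 6; thirty-second = 1; thirty-second = 1.
Sum: 1 + 1 + 7 + 12 + 4 + 8 + 12 + 6 + 1 + 1 = 53.
53 exceeds 48, so the answer is No.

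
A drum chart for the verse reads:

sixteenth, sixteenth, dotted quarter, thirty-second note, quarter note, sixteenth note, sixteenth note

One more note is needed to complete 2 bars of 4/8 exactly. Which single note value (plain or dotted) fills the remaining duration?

2 bars of 4/8 = 32 thirty-second notes.
Convert each value to thirty-second notes: sixteenth = 2; sixteenth = 2; dotted quarter = 12; thirty-second note = 1; quarter note = 8; sixteenth note = 2; sixteenth note = 2.
Total: 2 + 2 + 12 + 1 + 8 + 2 + 2 = 29.
Remaining: 32 − 29 = 3 thirty-second notes, which is a dotted sixteenth note.

dotted sixteenth note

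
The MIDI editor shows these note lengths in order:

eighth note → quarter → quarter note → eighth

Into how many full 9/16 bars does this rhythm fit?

1

One bar of 9/16 = 9 sixteenth notes.
Express everything in sixteenth notes: eighth note = 2; quarter = 4; quarter note = 4; eighth = 2.
Altogether 2 + 4 + 4 + 2 = 12.
12 ÷ 9 = 1 complete bar with 3 left over.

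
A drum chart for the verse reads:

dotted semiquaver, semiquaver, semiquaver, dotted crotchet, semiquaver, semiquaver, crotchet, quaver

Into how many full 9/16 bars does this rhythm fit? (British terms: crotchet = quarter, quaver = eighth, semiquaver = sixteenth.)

One bar of 9/16 = 18 thirty-second notes.
Convert each value to thirty-second notes: dotted semiquaver = 3; semiquaver = 2; semiquaver = 2; dotted crotchet = 12; semiquaver = 2; semiquaver = 2; crotchet = 8; quaver = 4.
Total: 3 + 2 + 2 + 12 + 2 + 2 + 8 + 4 = 35.
35 ÷ 18 = 1 complete bar with 17 left over.

1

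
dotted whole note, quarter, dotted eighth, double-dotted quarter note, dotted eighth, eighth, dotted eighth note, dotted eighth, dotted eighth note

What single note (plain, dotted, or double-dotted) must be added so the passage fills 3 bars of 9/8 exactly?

eighth note

3 bars of 9/8 = 54 sixteenth notes.
Each duration in sixteenth notes: dotted whole note = 24; quarter = 4; dotted eighth = 3; double-dotted quarter note = 7; dotted eighth = 3; eighth = 2; dotted eighth note = 3; dotted eighth = 3; dotted eighth note = 3.
Adding: 24 + 4 + 3 + 7 + 3 + 2 + 3 + 3 + 3 = 52.
Remaining: 54 − 52 = 2 sixteenth notes, which is a eighth note.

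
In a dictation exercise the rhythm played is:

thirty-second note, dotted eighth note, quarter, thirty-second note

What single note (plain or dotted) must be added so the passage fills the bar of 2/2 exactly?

half note

The bar of 2/2 = 32 thirty-second notes.
Working in thirty-second notes: thirty-second note = 1; dotted eighth note = 6; quarter = 8; thirty-second note = 1.
Sum: 1 + 6 + 8 + 1 = 16.
Remaining: 32 − 16 = 16 thirty-second notes, which is a half note.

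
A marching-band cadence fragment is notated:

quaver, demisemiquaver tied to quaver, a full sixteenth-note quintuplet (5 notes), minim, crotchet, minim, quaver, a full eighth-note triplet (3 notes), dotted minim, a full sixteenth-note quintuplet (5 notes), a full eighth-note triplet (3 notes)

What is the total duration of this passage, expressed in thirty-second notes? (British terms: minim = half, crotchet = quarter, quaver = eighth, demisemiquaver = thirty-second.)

Each duration in thirty-second notes: quaver = 4; demisemiquaver tied to quaver (demisemiquaver + quaver) = 5; a full sixteenth-note quintuplet (5 notes) (five quintuplet sixteenths span one quarter) = 8; minim = 16; crotchet = 8; minim = 16; quaver = 4; a full eighth-note triplet (3 notes) (three triplet eighths span one quarter) = 8; dotted minim = 24; a full sixteenth-note quintuplet (5 notes) (five quintuplet sixteenths span one quarter) = 8; a full eighth-note triplet (3 notes) (three triplet eighths span one quarter) = 8.
Sum: 4 + 5 + 8 + 16 + 8 + 16 + 4 + 8 + 24 + 8 + 8 = 109 thirty-second notes.

109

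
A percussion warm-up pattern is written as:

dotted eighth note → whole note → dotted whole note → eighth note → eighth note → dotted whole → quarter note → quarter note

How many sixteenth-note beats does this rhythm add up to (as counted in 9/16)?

79

One sixteenth-note beat = 2 thirty-second notes.
Express everything in thirty-second notes: dotted eighth note = 6; whole note = 32; dotted whole note = 48; eighth note = 4; eighth note = 4; dotted whole = 48; quarter note = 8; quarter note = 8.
Altogether 6 + 32 + 48 + 4 + 4 + 48 + 8 + 8 = 158.
158 ÷ 2 = 79 beats.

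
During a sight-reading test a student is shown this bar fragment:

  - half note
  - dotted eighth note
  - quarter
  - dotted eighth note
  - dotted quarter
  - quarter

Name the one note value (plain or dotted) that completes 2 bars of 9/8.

2 bars of 9/8 = 36 sixteenth notes.
In sixteenth notes: half note = 8; dotted eighth note = 3; quarter = 4; dotted eighth note = 3; dotted quarter = 6; quarter = 4.
Altogether 8 + 3 + 4 + 3 + 6 + 4 = 28.
Remaining: 36 − 28 = 8 sixteenth notes, which is a half note.

half note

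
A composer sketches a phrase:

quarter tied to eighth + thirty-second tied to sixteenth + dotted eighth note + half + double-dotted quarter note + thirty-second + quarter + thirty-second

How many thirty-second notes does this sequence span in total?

61

Each duration in thirty-second notes: quarter tied to eighth (quarter + eighth) = 12; thirty-second tied to sixteenth (thirty-second + sixteenth) = 3; dotted eighth note = 6; half = 16; double-dotted quarter note = 14; thirty-second = 1; quarter = 8; thirty-second = 1.
Adding: 12 + 3 + 6 + 16 + 14 + 1 + 8 + 1 = 61 thirty-second notes.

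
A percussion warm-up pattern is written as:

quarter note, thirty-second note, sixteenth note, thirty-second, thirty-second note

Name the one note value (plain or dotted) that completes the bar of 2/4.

The bar of 2/4 = 16 thirty-second notes.
Express everything in thirty-second notes: quarter note = 8; thirty-second note = 1; sixteenth note = 2; thirty-second = 1; thirty-second note = 1.
Total: 8 + 1 + 2 + 1 + 1 = 13.
Remaining: 16 − 13 = 3 thirty-second notes, which is a dotted sixteenth note.

dotted sixteenth note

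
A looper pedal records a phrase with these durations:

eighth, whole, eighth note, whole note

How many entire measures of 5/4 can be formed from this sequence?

1

One bar of 5/4 = 10 eighth notes.
Each duration in eighth notes: eighth = 1; whole = 8; eighth note = 1; whole note = 8.
Total: 1 + 8 + 1 + 8 = 18.
18 ÷ 10 = 1 complete bar with 8 left over.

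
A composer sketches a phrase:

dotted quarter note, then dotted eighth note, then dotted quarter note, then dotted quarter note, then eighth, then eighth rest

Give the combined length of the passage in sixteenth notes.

25

Working in sixteenth notes: dotted quarter note = 6; dotted eighth note = 3; dotted quarter note = 6; dotted quarter note = 6; eighth = 2; eighth rest = 2.
Sum: 6 + 3 + 6 + 6 + 2 + 2 = 25 sixteenth notes.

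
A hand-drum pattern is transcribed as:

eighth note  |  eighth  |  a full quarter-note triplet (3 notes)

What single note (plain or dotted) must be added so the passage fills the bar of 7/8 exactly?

eighth note

The bar of 7/8 = 7 eighth notes.
Express everything in eighth notes: eighth note = 1; eighth = 1; a full quarter-note triplet (3 notes) (three triplet quarters span one half) = 4.
Adding: 1 + 1 + 4 = 6.
Remaining: 7 − 6 = 1 eighth note, which is a eighth note.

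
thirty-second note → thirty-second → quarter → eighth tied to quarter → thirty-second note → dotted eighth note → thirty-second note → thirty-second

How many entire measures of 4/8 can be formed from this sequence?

1

One bar of 4/8 = 16 thirty-second notes.
Working in thirty-second notes: thirty-second note = 1; thirty-second = 1; quarter = 8; eighth tied to quarter (eighth + quarter) = 12; thirty-second note = 1; dotted eighth note = 6; thirty-second note = 1; thirty-second = 1.
Adding: 1 + 1 + 8 + 12 + 1 + 6 + 1 + 1 = 31.
31 ÷ 16 = 1 complete bar with 15 left over.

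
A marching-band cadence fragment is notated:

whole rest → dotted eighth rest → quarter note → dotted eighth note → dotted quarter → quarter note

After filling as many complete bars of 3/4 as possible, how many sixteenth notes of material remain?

0

One bar of 3/4 = 12 sixteenth notes.
Each duration in sixteenth notes: whole rest = 16; dotted eighth rest = 3; quarter note = 4; dotted eighth note = 3; dotted quarter = 6; quarter note = 4.
Altogether 16 + 3 + 4 + 3 + 6 + 4 = 36.
36 ÷ 12 = 3 complete bars with 0 sixteenth notes remaining.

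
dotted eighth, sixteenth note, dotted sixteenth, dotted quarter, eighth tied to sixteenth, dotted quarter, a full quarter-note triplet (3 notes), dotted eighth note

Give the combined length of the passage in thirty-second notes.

63

Convert each value to thirty-second notes: dotted eighth = 6; sixteenth note = 2; dotted sixteenth = 3; dotted quarter = 12; eighth tied to sixteenth (eighth + sixteenth) = 6; dotted quarter = 12; a full quarter-note triplet (3 notes) (three triplet quarters span one half) = 16; dotted eighth note = 6.
Sum: 6 + 2 + 3 + 12 + 6 + 12 + 16 + 6 = 63 thirty-second notes.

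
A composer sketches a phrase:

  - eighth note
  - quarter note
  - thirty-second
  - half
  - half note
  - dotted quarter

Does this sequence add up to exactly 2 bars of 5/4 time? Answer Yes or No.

One bar of 5/4 = 40 thirty-second notes, so 2 bars = 80.
Express everything in thirty-second notes: eighth note = 4; quarter note = 8; thirty-second = 1; half = 16; half note = 16; dotted quarter = 12.
Adding: 4 + 8 + 1 + 16 + 16 + 12 = 57.
57 falls short of 80, so the answer is No.

No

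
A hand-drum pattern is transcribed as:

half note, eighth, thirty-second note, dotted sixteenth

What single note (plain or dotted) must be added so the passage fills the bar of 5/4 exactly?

The bar of 5/4 = 40 thirty-second notes.
In thirty-second notes: half note = 16; eighth = 4; thirty-second note = 1; dotted sixteenth = 3.
Sum: 16 + 4 + 1 + 3 = 24.
Remaining: 40 − 24 = 16 thirty-second notes, which is a half note.

half note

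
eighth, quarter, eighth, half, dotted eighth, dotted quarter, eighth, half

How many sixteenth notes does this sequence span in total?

In sixteenth notes: eighth = 2; quarter = 4; eighth = 2; half = 8; dotted eighth = 3; dotted quarter = 6; eighth = 2; half = 8.
Sum: 2 + 4 + 2 + 8 + 3 + 6 + 2 + 8 = 35 sixteenth notes.

35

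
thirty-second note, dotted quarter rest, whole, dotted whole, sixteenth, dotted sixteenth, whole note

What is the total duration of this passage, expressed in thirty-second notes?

Working in thirty-second notes: thirty-second note = 1; dotted quarter rest = 12; whole = 32; dotted whole = 48; sixteenth = 2; dotted sixteenth = 3; whole note = 32.
Total: 1 + 12 + 32 + 48 + 2 + 3 + 32 = 130 thirty-second notes.

130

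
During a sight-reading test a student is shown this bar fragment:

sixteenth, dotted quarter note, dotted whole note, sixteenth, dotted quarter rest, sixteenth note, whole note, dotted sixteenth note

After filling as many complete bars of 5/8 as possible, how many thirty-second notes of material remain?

One bar of 5/8 = 20 thirty-second notes.
Each duration in thirty-second notes: sixteenth = 2; dotted quarter note = 12; dotted whole note = 48; sixteenth = 2; dotted quarter rest = 12; sixteenth note = 2; whole note = 32; dotted sixteenth note = 3.
Altogether 2 + 12 + 48 + 2 + 12 + 2 + 32 + 3 = 113.
113 ÷ 20 = 5 complete bars with 13 thirty-second notes remaining.

13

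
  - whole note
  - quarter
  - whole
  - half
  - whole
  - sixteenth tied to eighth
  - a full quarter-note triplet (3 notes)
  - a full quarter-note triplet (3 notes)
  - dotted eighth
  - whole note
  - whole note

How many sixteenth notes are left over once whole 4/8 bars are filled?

One bar of 4/8 = 8 sixteenth notes.
Working in sixteenth notes: whole note = 16; quarter = 4; whole = 16; half = 8; whole = 16; sixteenth tied to eighth (sixteenth + eighth) = 3; a full quarter-note triplet (3 notes) (three triplet quarters span one half) = 8; a full quarter-note triplet (3 notes) (three triplet quarters span one half) = 8; dotted eighth = 3; whole note = 16; whole note = 16.
Altogether 16 + 4 + 16 + 8 + 16 + 3 + 8 + 8 + 3 + 16 + 16 = 114.
114 ÷ 8 = 14 complete bars with 2 sixteenth notes remaining.

2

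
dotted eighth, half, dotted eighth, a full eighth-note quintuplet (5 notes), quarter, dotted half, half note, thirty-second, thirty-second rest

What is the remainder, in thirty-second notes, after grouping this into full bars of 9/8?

One bar of 9/8 = 36 thirty-second notes.
In thirty-second notes: dotted eighth = 6; half = 16; dotted eighth = 6; a full eighth-note quintuplet (5 notes) (five quintuplet eighths span one half) = 16; quarter = 8; dotted half = 24; half note = 16; thirty-second = 1; thirty-second rest = 1.
Total: 6 + 16 + 6 + 16 + 8 + 24 + 16 + 1 + 1 = 94.
94 ÷ 36 = 2 complete bars with 22 thirty-second notes remaining.

22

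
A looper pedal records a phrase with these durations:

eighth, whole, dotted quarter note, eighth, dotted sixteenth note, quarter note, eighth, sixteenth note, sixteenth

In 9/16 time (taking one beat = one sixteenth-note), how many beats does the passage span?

One sixteenth-note beat = 2 thirty-second notes.
Express everything in thirty-second notes: eighth = 4; whole = 32; dotted quarter note = 12; eighth = 4; dotted sixteenth note = 3; quarter note = 8; eighth = 4; sixteenth note = 2; sixteenth = 2.
Sum: 4 + 32 + 12 + 4 + 3 + 8 + 4 + 2 + 2 = 71.
71 ÷ 2 = 35.5 beats.

35.5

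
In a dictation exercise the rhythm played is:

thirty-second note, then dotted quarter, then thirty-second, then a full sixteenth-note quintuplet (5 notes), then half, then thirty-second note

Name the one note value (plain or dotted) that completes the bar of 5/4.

The bar of 5/4 = 40 thirty-second notes.
Working in thirty-second notes: thirty-second note = 1; dotted quarter = 12; thirty-second = 1; a full sixteenth-note quintuplet (5 notes) (five quintuplet sixteenths span one quarter) = 8; half = 16; thirty-second note = 1.
Altogether 1 + 12 + 1 + 8 + 16 + 1 = 39.
Remaining: 40 − 39 = 1 thirty-second note, which is a thirty-second note.

thirty-second note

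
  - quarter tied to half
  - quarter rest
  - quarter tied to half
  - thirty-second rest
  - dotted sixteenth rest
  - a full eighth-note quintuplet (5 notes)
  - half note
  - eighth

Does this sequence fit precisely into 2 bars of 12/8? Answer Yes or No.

One bar of 12/8 = 48 thirty-second notes, so 2 bars = 96.
Working in thirty-second notes: quarter tied to half (quarter + half) = 24; quarter rest = 8; quarter tied to half (quarter + half) = 24; thirty-second rest = 1; dotted sixteenth rest = 3; a full eighth-note quintuplet (5 notes) (five quintuplet eighths span one half) = 16; half note = 16; eighth = 4.
Altogether 24 + 8 + 24 + 1 + 3 + 16 + 16 + 4 = 96.
96 equals 96, so the answer is Yes.

Yes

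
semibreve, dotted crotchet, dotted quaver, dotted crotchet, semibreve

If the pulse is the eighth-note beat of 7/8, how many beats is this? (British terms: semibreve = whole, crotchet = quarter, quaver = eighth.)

23.5

One eighth-note beat = 2 sixteenth notes.
Working in sixteenth notes: semibreve = 16; dotted crotchet = 6; dotted quaver = 3; dotted crotchet = 6; semibreve = 16.
Sum: 16 + 6 + 3 + 6 + 16 = 47.
47 ÷ 2 = 23.5 beats.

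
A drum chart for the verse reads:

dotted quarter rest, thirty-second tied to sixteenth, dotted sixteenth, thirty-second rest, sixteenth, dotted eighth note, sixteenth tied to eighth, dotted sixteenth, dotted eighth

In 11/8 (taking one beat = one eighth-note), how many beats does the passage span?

One eighth-note beat = 4 thirty-second notes.
Each duration in thirty-second notes: dotted quarter rest = 12; thirty-second tied to sixteenth (thirty-second + sixteenth) = 3; dotted sixteenth = 3; thirty-second rest = 1; sixteenth = 2; dotted eighth note = 6; sixteenth tied to eighth (sixteenth + eighth) = 6; dotted sixteenth = 3; dotted eighth = 6.
Total: 12 + 3 + 3 + 1 + 2 + 6 + 6 + 3 + 6 = 42.
42 ÷ 4 = 10.5 beats.

10.5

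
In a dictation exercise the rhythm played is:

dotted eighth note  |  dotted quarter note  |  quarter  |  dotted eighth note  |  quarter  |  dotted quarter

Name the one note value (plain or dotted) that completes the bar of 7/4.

The bar of 7/4 = 28 sixteenth notes.
Working in sixteenth notes: dotted eighth note = 3; dotted quarter note = 6; quarter = 4; dotted eighth note = 3; quarter = 4; dotted quarter = 6.
Sum: 3 + 6 + 4 + 3 + 4 + 6 = 26.
Remaining: 28 − 26 = 2 sixteenth notes, which is a eighth note.

eighth note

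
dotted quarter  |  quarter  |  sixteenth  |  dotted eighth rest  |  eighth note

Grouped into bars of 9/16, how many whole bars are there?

One bar of 9/16 = 9 sixteenth notes.
Convert each value to sixteenth notes: dotted quarter = 6; quarter = 4; sixteenth = 1; dotted eighth rest = 3; eighth note = 2.
Altogether 6 + 4 + 1 + 3 + 2 = 16.
16 ÷ 9 = 1 complete bar with 7 left over.

1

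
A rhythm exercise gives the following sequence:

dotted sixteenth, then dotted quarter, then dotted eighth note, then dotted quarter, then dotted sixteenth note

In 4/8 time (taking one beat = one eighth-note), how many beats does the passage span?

One eighth-note beat = 4 thirty-second notes.
Express everything in thirty-second notes: dotted sixteenth = 3; dotted quarter = 12; dotted eighth note = 6; dotted quarter = 12; dotted sixteenth note = 3.
Sum: 3 + 12 + 6 + 12 + 3 = 36.
36 ÷ 4 = 9 beats.

9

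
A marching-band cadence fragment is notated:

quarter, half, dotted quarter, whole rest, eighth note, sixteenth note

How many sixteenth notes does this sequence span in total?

37

Each duration in sixteenth notes: quarter = 4; half = 8; dotted quarter = 6; whole rest = 16; eighth note = 2; sixteenth note = 1.
Sum: 4 + 8 + 6 + 16 + 2 + 1 = 37 sixteenth notes.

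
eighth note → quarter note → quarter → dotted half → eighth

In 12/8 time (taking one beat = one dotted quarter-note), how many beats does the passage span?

One dotted quarter-note beat = 3 eighth notes.
In eighth notes: eighth note = 1; quarter note = 2; quarter = 2; dotted half = 6; eighth = 1.
Adding: 1 + 2 + 2 + 6 + 1 = 12.
12 ÷ 3 = 4 beats.

4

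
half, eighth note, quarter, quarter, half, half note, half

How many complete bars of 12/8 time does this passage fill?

1

One bar of 12/8 = 12 eighth notes.
Each duration in eighth notes: half = 4; eighth note = 1; quarter = 2; quarter = 2; half = 4; half note = 4; half = 4.
Adding: 4 + 1 + 2 + 2 + 4 + 4 + 4 = 21.
21 ÷ 12 = 1 complete bar with 9 left over.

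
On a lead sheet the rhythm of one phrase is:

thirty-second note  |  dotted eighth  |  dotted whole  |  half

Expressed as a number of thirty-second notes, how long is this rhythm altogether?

Express everything in thirty-second notes: thirty-second note = 1; dotted eighth = 6; dotted whole = 48; half = 16.
Adding: 1 + 6 + 48 + 16 = 71 thirty-second notes.

71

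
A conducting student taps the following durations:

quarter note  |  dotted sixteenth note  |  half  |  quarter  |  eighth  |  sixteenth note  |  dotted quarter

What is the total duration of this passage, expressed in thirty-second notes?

Each duration in thirty-second notes: quarter note = 8; dotted sixteenth note = 3; half = 16; quarter = 8; eighth = 4; sixteenth note = 2; dotted quarter = 12.
Total: 8 + 3 + 16 + 8 + 4 + 2 + 12 = 53 thirty-second notes.

53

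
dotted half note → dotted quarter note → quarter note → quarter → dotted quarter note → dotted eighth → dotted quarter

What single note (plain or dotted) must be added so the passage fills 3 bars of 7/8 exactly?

3 bars of 7/8 = 42 sixteenth notes.
In sixteenth notes: dotted half note = 12; dotted quarter note = 6; quarter note = 4; quarter = 4; dotted quarter note = 6; dotted eighth = 3; dotted quarter = 6.
Adding: 12 + 6 + 4 + 4 + 6 + 3 + 6 = 41.
Remaining: 42 − 41 = 1 sixteenth note, which is a sixteenth note.

sixteenth note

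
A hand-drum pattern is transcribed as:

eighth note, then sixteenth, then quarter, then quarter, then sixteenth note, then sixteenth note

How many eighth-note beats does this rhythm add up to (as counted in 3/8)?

6.5

One eighth-note beat = 2 sixteenth notes.
Convert each value to sixteenth notes: eighth note = 2; sixteenth = 1; quarter = 4; quarter = 4; sixteenth note = 1; sixteenth note = 1.
Altogether 2 + 1 + 4 + 4 + 1 + 1 = 13.
13 ÷ 2 = 6.5 beats.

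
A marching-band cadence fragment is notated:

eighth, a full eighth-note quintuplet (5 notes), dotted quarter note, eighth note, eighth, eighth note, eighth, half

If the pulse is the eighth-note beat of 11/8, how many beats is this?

One eighth-note beat = 2 sixteenth notes.
In sixteenth notes: eighth = 2; a full eighth-note quintuplet (5 notes) (five quintuplet eighths span one half) = 8; dotted quarter note = 6; eighth note = 2; eighth = 2; eighth note = 2; eighth = 2; half = 8.
Total: 2 + 8 + 6 + 2 + 2 + 2 + 2 + 8 = 32.
32 ÷ 2 = 16 beats.

16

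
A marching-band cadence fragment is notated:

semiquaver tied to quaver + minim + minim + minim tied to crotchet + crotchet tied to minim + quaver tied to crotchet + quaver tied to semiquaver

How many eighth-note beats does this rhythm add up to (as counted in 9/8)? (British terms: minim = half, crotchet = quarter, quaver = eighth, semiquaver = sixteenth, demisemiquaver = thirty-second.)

26

One eighth-note beat = 2 sixteenth notes.
Convert each value to sixteenth notes: semiquaver tied to quaver (semiquaver + quaver) = 3; minim = 8; minim = 8; minim tied to crotchet (minim + crotchet) = 12; crotchet tied to minim (crotchet + minim) = 12; quaver tied to crotchet (quaver + crotchet) = 6; quaver tied to semiquaver (quaver + semiquaver) = 3.
Altogether 3 + 8 + 8 + 12 + 12 + 6 + 3 = 52.
52 ÷ 2 = 26 beats.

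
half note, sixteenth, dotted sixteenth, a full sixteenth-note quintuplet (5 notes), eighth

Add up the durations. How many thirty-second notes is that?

Convert each value to thirty-second notes: half note = 16; sixteenth = 2; dotted sixteenth = 3; a full sixteenth-note quintuplet (5 notes) (five quintuplet sixteenths span one quarter) = 8; eighth = 4.
Sum: 16 + 2 + 3 + 8 + 4 = 33 thirty-second notes.

33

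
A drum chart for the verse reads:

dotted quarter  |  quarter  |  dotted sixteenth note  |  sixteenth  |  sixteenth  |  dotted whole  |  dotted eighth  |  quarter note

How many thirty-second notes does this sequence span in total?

Each duration in thirty-second notes: dotted quarter = 12; quarter = 8; dotted sixteenth note = 3; sixteenth = 2; sixteenth = 2; dotted whole = 48; dotted eighth = 6; quarter note = 8.
Altogether 12 + 8 + 3 + 2 + 2 + 48 + 6 + 8 = 89 thirty-second notes.

89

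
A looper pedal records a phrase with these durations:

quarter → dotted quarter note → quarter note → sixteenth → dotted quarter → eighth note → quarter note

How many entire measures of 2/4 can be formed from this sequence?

One bar of 2/4 = 8 sixteenth notes.
Each duration in sixteenth notes: quarter = 4; dotted quarter note = 6; quarter note = 4; sixteenth = 1; dotted quarter = 6; eighth note = 2; quarter note = 4.
Sum: 4 + 6 + 4 + 1 + 6 + 2 + 4 = 27.
27 ÷ 8 = 3 complete bars with 3 left over.

3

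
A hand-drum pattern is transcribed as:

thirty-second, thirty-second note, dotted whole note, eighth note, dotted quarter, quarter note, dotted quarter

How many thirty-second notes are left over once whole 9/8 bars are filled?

One bar of 9/8 = 36 thirty-second notes.
In thirty-second notes: thirty-second = 1; thirty-second note = 1; dotted whole note = 48; eighth note = 4; dotted quarter = 12; quarter note = 8; dotted quarter = 12.
Altogether 1 + 1 + 48 + 4 + 12 + 8 + 12 = 86.
86 ÷ 36 = 2 complete bars with 14 thirty-second notes remaining.

14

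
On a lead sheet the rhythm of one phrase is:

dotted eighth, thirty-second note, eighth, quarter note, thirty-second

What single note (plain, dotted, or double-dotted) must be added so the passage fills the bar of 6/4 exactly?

The bar of 6/4 = 48 thirty-second notes.
Each duration in thirty-second notes: dotted eighth = 6; thirty-second note = 1; eighth = 4; quarter note = 8; thirty-second = 1.
Adding: 6 + 1 + 4 + 8 + 1 = 20.
Remaining: 48 − 20 = 28 thirty-second notes, which is a double-dotted half note.

double-dotted half note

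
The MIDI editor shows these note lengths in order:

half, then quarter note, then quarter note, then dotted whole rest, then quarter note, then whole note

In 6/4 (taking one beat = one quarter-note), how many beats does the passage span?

One quarter-note beat = 2 eighth notes.
Convert each value to eighth notes: half = 4; quarter note = 2; quarter note = 2; dotted whole rest = 12; quarter note = 2; whole note = 8.
Adding: 4 + 2 + 2 + 12 + 2 + 8 = 30.
30 ÷ 2 = 15 beats.

15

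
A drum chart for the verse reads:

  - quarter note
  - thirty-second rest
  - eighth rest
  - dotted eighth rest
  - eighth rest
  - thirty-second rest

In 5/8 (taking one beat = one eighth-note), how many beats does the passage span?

One eighth-note beat = 4 thirty-second notes.
In thirty-second notes: quarter note = 8; thirty-second rest = 1; eighth rest = 4; dotted eighth rest = 6; eighth rest = 4; thirty-second rest = 1.
Sum: 8 + 1 + 4 + 6 + 4 + 1 = 24.
24 ÷ 4 = 6 beats.

6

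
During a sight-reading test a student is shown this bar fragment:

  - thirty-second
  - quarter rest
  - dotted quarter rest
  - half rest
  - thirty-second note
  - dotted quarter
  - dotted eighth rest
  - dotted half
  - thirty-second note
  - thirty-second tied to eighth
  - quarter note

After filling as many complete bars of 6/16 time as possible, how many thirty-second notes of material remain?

10

One bar of 6/16 = 12 thirty-second notes.
Working in thirty-second notes: thirty-second = 1; quarter rest = 8; dotted quarter rest = 12; half rest = 16; thirty-second note = 1; dotted quarter = 12; dotted eighth rest = 6; dotted half = 24; thirty-second note = 1; thirty-second tied to eighth (thirty-second + eighth) = 5; quarter note = 8.
Sum: 1 + 8 + 12 + 16 + 1 + 12 + 6 + 24 + 1 + 5 + 8 = 94.
94 ÷ 12 = 7 complete bars with 10 thirty-second notes remaining.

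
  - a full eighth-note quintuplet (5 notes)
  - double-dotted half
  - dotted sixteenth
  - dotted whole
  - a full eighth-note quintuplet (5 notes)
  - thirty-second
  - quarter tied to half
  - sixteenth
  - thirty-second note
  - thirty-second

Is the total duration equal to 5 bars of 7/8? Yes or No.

One bar of 7/8 = 28 thirty-second notes, so 5 bars = 140.
Each duration in thirty-second notes: a full eighth-note quintuplet (5 notes) (five quintuplet eighths span one half) = 16; double-dotted half = 28; dotted sixteenth = 3; dotted whole = 48; a full eighth-note quintuplet (5 notes) (five quintuplet eighths span one half) = 16; thirty-second = 1; quarter tied to half (quarter + half) = 24; sixteenth = 2; thirty-second note = 1; thirty-second = 1.
Altogether 16 + 28 + 3 + 48 + 16 + 1 + 24 + 2 + 1 + 1 = 140.
140 equals 140, so the answer is Yes.

Yes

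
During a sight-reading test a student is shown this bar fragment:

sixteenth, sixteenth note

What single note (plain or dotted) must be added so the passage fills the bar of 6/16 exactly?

quarter note

The bar of 6/16 = 6 sixteenth notes.
Working in sixteenth notes: sixteenth = 1; sixteenth note = 1.
Total: 1 + 1 = 2.
Remaining: 6 − 2 = 4 sixteenth notes, which is a quarter note.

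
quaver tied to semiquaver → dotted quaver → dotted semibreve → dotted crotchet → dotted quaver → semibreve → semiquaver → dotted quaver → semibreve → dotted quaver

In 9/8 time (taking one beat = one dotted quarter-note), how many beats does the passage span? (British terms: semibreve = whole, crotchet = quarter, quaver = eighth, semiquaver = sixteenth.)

13

One dotted quarter-note beat = 6 sixteenth notes.
Convert each value to sixteenth notes: quaver tied to semiquaver (quaver + semiquaver) = 3; dotted quaver = 3; dotted semibreve = 24; dotted crotchet = 6; dotted quaver = 3; semibreve = 16; semiquaver = 1; dotted quaver = 3; semibreve = 16; dotted quaver = 3.
Altogether 3 + 3 + 24 + 6 + 3 + 16 + 1 + 3 + 16 + 3 = 78.
78 ÷ 6 = 13 beats.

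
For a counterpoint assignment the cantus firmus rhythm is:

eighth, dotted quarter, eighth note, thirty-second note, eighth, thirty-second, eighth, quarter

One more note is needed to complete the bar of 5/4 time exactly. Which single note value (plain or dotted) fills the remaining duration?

sixteenth note

The bar of 5/4 = 40 thirty-second notes.
In thirty-second notes: eighth = 4; dotted quarter = 12; eighth note = 4; thirty-second note = 1; eighth = 4; thirty-second = 1; eighth = 4; quarter = 8.
Total: 4 + 12 + 4 + 1 + 4 + 1 + 4 + 8 = 38.
Remaining: 40 − 38 = 2 thirty-second notes, which is a sixteenth note.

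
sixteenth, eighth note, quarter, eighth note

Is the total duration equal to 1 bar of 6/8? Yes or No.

No

One bar of 6/8 = 12 sixteenth notes.
Working in sixteenth notes: sixteenth = 1; eighth note = 2; quarter = 4; eighth note = 2.
Adding: 1 + 2 + 4 + 2 = 9.
9 falls short of 12, so the answer is No.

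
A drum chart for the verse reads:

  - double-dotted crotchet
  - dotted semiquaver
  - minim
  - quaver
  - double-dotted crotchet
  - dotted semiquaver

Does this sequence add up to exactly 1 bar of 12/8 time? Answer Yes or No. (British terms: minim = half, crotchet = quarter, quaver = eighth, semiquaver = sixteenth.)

No

One bar of 12/8 = 48 thirty-second notes.
Convert each value to thirty-second notes: double-dotted crotchet = 14; dotted semiquaver = 3; minim = 16; quaver = 4; double-dotted crotchet = 14; dotted semiquaver = 3.
Total: 14 + 3 + 16 + 4 + 14 + 3 = 54.
54 exceeds 48, so the answer is No.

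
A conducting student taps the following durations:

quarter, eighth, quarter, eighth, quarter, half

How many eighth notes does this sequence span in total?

12

Working in eighth notes: quarter = 2; eighth = 1; quarter = 2; eighth = 1; quarter = 2; half = 4.
Altogether 2 + 1 + 2 + 1 + 2 + 4 = 12 eighth notes.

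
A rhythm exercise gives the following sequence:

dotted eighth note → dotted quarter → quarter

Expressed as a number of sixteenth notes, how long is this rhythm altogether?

Working in sixteenth notes: dotted eighth note = 3; dotted quarter = 6; quarter = 4.
Adding: 3 + 6 + 4 = 13 sixteenth notes.

13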